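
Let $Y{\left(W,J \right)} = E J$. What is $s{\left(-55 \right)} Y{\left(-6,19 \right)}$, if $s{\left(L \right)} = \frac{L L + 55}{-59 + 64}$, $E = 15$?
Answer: $175560$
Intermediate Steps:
$Y{\left(W,J \right)} = 15 J$
$s{\left(L \right)} = 11 + \frac{L^{2}}{5}$ ($s{\left(L \right)} = \frac{L^{2} + 55}{5} = \left(55 + L^{2}\right) \frac{1}{5} = 11 + \frac{L^{2}}{5}$)
$s{\left(-55 \right)} Y{\left(-6,19 \right)} = \left(11 + \frac{\left(-55\right)^{2}}{5}\right) 15 \cdot 19 = \left(11 + \frac{1}{5} \cdot 3025\right) 285 = \left(11 + 605\right) 285 = 616 \cdot 285 = 175560$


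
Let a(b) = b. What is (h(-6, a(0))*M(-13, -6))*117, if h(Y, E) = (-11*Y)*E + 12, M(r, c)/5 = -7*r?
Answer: 638820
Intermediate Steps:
M(r, c) = -35*r (M(r, c) = 5*(-7*r) = -35*r)
h(Y, E) = 12 - 11*E*Y (h(Y, E) = -11*E*Y + 12 = 12 - 11*E*Y)
(h(-6, a(0))*M(-13, -6))*117 = ((12 - 11*0*(-6))*(-35*(-13)))*117 = ((12 + 0)*455)*117 = (12*455)*117 = 5460*117 = 638820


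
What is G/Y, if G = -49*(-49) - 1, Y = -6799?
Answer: -2400/6799 ≈ -0.35299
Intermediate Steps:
G = 2400 (G = 2401 - 1 = 2400)
G/Y = 2400/(-6799) = 2400*(-1/6799) = -2400/6799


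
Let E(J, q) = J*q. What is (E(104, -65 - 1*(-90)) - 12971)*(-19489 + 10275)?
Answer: 95558394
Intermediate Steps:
(E(104, -65 - 1*(-90)) - 12971)*(-19489 + 10275) = (104*(-65 - 1*(-90)) - 12971)*(-19489 + 10275) = (104*(-65 + 90) - 12971)*(-9214) = (104*25 - 12971)*(-9214) = (2600 - 12971)*(-9214) = -10371*(-9214) = 95558394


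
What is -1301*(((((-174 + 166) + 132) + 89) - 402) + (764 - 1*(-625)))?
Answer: -1561200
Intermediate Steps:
-1301*(((((-174 + 166) + 132) + 89) - 402) + (764 - 1*(-625))) = -1301*((((-8 + 132) + 89) - 402) + (764 + 625)) = -1301*(((124 + 89) - 402) + 1389) = -1301*((213 - 402) + 1389) = -1301*(-189 + 1389) = -1301*1200 = -1561200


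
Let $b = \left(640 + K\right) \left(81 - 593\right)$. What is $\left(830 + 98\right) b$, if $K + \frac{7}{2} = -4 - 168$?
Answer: $-220700672$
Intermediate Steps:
$K = - \frac{351}{2}$ ($K = - \frac{7}{2} - 172 = - \frac{351}{2} \approx -175.5$)
$b = -237824$ ($b = \left(640 - \frac{351}{2}\right) \left(81 - 593\right) = \frac{929}{2} \left(-512\right) = -237824$)
$\left(830 + 98\right) b = \left(830 + 98\right) \left(-237824\right) = 928 \left(-237824\right) = -220700672$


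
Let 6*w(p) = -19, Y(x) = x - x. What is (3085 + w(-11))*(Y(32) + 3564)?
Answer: 10983654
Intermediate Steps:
Y(x) = 0
w(p) = -19/6 (w(p) = (1/6)*(-19) = -19/6)
(3085 + w(-11))*(Y(32) + 3564) = (3085 - 19/6)*(0 + 3564) = (18491/6)*3564 = 10983654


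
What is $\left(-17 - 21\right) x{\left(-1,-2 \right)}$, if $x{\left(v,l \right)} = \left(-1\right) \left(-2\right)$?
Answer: $-76$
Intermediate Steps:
$x{\left(v,l \right)} = 2$
$\left(-17 - 21\right) x{\left(-1,-2 \right)} = \left(-17 - 21\right) 2 = \left(-38\right) 2 = -76$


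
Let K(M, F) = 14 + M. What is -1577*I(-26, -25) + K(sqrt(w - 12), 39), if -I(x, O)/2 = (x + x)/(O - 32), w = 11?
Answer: 8674/3 + I ≈ 2891.3 + 1.0*I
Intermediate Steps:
I(x, O) = -4*x/(-32 + O) (I(x, O) = -2*(x + x)/(O - 32) = -2*2*x/(-32 + O) = -4*x/(-32 + O))
-1577*I(-26, -25) + K(sqrt(w - 12), 39) = -(-6308)*(-26)/(-32 - 25) + (14 + sqrt(11 - 12)) = -(-6308)*(-26)/(-57) + (14 + sqrt(-1)) = -(-6308)*(-26)*(-1)/57 + (14 + I) = -1577*(-104/57) + (14 + I) = 8632/3 + (14 + I) = 8674/3 + I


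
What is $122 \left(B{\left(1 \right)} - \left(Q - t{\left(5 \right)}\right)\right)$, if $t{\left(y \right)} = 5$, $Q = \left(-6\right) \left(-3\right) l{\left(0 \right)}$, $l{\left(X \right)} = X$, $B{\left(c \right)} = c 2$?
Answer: $854$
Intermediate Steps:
$B{\left(c \right)} = 2 c$
$Q = 0$ ($Q = \left(-6\right) \left(-3\right) 0 = 18 \cdot 0 = 0$)
$122 \left(B{\left(1 \right)} - \left(Q - t{\left(5 \right)}\right)\right) = 122 \left(2 \cdot 1 + \left(5 - 0\right)\right) = 122 \left(2 + \left(5 + 0\right)\right) = 122 \left(2 + 5\right) = 122 \cdot 7 = 854$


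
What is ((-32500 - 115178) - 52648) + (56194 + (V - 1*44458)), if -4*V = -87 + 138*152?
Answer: -775249/4 ≈ -1.9381e+5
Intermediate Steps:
V = -20889/4 (V = -(-87 + 138*152)/4 = -(-87 + 20976)/4 = -¼*20889 = -20889/4 ≈ -5222.3)
((-32500 - 115178) - 52648) + (56194 + (V - 1*44458)) = ((-32500 - 115178) - 52648) + (56194 + (-20889/4 - 1*44458)) = (-147678 - 52648) + (56194 + (-20889/4 - 44458)) = -200326 + (56194 - 198721/4) = -200326 + 26055/4 = -775249/4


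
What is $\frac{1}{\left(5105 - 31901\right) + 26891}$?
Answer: $\frac{1}{95} \approx 0.010526$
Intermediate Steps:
$\frac{1}{\left(5105 - 31901\right) + 26891} = \frac{1}{-26796 + 26891} = \frac{1}{95}$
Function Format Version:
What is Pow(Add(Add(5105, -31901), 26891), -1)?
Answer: Rational(1, 95) ≈ 0.010526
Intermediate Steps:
Pow(Add(Add(5105, -31901), 26891), -1) = Pow(Add(-26796, 26891), -1) = Pow(95, -1) = Rational(1, 95)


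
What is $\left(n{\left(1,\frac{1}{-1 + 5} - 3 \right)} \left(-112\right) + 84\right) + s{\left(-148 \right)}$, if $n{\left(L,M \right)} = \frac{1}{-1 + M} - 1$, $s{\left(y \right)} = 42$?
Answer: $\frac{4018}{15} \approx 267.87$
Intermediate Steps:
$n{\left(L,M \right)} = -1 + \frac{1}{-1 + M}$
$\left(n{\left(1,\frac{1}{-1 + 5} - 3 \right)} \left(-112\right) + 84\right) + s{\left(-148 \right)} = \left(\frac{2 - \left(\frac{1}{-1 + 5} - 3\right)}{-1 + \left(\frac{1}{-1 + 5} - 3\right)} \left(-112\right) + 84\right) + 42 = \left(\frac{2 - \left(\frac{1}{4} - 3\right)}{-1 - \left(3 - \frac{1}{4}\right)} \left(-112\right) + 84\right) + 42 = \left(\frac{2 - \left(\frac{1}{4} - 3\right)}{-1 + \left(\frac{1}{4} - 3\right)} \left(-112\right) + 84\right) + 42 = \left(\frac{2 - - \frac{11}{4}}{-1 - \frac{11}{4}} \left(-112\right) + 84\right) + 42 = \left(\frac{2 + \frac{11}{4}}{- \frac{15}{4}} \left(-112\right) + 84\right) + 42 = \left(\left(- \frac{4}{15}\right) \frac{19}{4} \left(-112\right) + 84\right) + 42 = \left(\left(- \frac{19}{15}\right) \left(-112\right) + 84\right) + 42 = \left(\frac{2128}{15} + 84\right) + 42 = \frac{3388}{15} + 42 = \frac{4018}{15}$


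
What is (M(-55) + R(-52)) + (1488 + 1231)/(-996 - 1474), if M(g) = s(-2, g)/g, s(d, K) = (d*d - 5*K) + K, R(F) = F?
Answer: -310681/5434 ≈ -57.174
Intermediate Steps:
s(d, K) = d² - 4*K (s(d, K) = (d² - 5*K) + K = d² - 4*K)
M(g) = (4 - 4*g)/g (M(g) = ((-2)² - 4*g)/g = (4 - 4*g)/g)
(M(-55) + R(-52)) + (1488 + 1231)/(-996 - 1474) = ((-4 + 4/(-55)) - 52) + (1488 + 1231)/(-996 - 1474) = ((-4 + 4*(-1/55)) - 52) + 2719/(-2470) = ((-4 - 4/55) - 52) + 2719*(-1/2470) = (-224/55 - 52) - 2719/2470 = -3084/55 - 2719/2470 = -310681/5434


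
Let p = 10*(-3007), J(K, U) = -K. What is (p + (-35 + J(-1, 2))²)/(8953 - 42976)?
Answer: 9638/11341 ≈ 0.84984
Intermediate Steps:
p = -30070
(p + (-35 + J(-1, 2))²)/(8953 - 42976) = (-30070 + (-35 - 1*(-1))²)/(8953 - 42976) = (-30070 + (-35 + 1)²)/(-34023) = (-30070 + (-34)²)*(-1/34023) = (-30070 + 1156)*(-1/34023) = -28914*(-1/34023) = 9638/11341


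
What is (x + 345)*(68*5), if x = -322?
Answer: 7820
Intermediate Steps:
(x + 345)*(68*5) = (-322 + 345)*(68*5) = 23*340 = 7820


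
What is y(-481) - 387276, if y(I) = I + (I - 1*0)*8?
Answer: -391605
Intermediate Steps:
y(I) = 9*I (y(I) = I + (I + 0)*8 = I + I*8 = I + 8*I = 9*I)
y(-481) - 387276 = 9*(-481) - 387276 = -4329 - 387276 = -391605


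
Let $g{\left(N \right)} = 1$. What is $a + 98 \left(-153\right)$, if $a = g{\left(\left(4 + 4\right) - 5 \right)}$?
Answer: $-14993$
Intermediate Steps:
$a = 1$
$a + 98 \left(-153\right) = 1 + 98 \left(-153\right) = 1 - 14994 = -14993$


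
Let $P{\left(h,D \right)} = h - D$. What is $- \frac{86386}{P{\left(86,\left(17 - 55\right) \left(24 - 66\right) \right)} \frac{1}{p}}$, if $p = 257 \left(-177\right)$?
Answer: $- \frac{1964806377}{755} \approx -2.6024 \cdot 10^{6}$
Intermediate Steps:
$p = -45489$
$- \frac{86386}{P{\left(86,\left(17 - 55\right) \left(24 - 66\right) \right)} \frac{1}{p}} = - \frac{86386}{\left(86 - \left(17 - 55\right) \left(24 - 66\right)\right) \frac{1}{-45489}} = - \frac{86386}{\left(86 - \left(-38\right) \left(-42\right)\right) \left(- \frac{1}{45489}\right)} = - \frac{86386}{\left(86 - 1596\right) \left(- \frac{1}{45489}\right)} = - \frac{86386}{\left(-1510\right) \left(- \frac{1}{45489}\right)} = - \frac{86386}{\frac{1510}{45489}} = \left(-86386\right) \frac{45489}{1510} = - \frac{1964806377}{755}$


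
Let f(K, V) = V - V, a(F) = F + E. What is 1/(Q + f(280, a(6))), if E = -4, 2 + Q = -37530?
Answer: -1/37532 ≈ -2.6644e-5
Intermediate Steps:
Q = -37532 (Q = -2 - 37530 = -37532)
a(F) = -4 + F (a(F) = F - 4 = -4 + F)
f(K, V) = 0
1/(Q + f(280, a(6))) = 1/(-37532 + 0) = 1/(-37532) = -1/37532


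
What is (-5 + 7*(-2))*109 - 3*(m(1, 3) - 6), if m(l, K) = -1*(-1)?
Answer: -2056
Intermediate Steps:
m(l, K) = 1
(-5 + 7*(-2))*109 - 3*(m(1, 3) - 6) = (-5 + 7*(-2))*109 - 3*(1 - 6) = (-5 - 14)*109 - 3*(-5) = -19*109 + 15 = -2071 + 15 = -2056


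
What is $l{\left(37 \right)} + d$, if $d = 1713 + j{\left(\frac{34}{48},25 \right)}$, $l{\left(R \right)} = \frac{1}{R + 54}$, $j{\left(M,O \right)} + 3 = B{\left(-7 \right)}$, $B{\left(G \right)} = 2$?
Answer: $\frac{155793}{91} \approx 1712.0$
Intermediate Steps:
$j{\left(M,O \right)} = -1$ ($j{\left(M,O \right)} = -3 + 2 = -1$)
$l{\left(R \right)} = \frac{1}{54 + R}$
$d = 1712$ ($d = 1713 - 1 = 1712$)
$l{\left(37 \right)} + d = \frac{1}{54 + 37} + 1712 = \frac{1}{91} + 1712 = \frac{155793}{91}$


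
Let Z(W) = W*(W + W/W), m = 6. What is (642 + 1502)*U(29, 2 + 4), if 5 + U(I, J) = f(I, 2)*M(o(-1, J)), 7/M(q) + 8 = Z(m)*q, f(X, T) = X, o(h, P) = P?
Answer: -545112/61 ≈ -8936.3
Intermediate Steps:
Z(W) = W*(1 + W) (Z(W) = W*(W + 1) = W*(1 + W))
M(q) = 7/(-8 + 42*q) (M(q) = 7/(-8 + (6*(1 + 6))*q) = 7/(-8 + (6*7)*q) = 7/(-8 + 42*q))
U(I, J) = -5 + 7*I/(2*(-4 + 21*J)) (U(I, J) = -5 + I*(7/(2*(-4 + 21*J))) = -5 + 7*I/(2*(-4 + 21*J)))
(642 + 1502)*U(29, 2 + 4) = (642 + 1502)*((40 - 210*(2 + 4) + 7*29)/(2*(-4 + 21*(2 + 4)))) = 2144*((40 - 210*6 + 203)/(2*(-4 + 21*6))) = 2144*((40 - 1260 + 203)/(2*(-4 + 126))) = 2144*((½)*(-1017)/122) = 2144*((½)*(1/122)*(-1017)) = 2144*(-1017/244) = -545112/61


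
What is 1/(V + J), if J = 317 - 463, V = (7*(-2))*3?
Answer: -1/188 ≈ -0.0053191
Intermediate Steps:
V = -42 (V = -14*3 = -42)
J = -146
1/(V + J) = 1/(-42 - 146) = 1/(-188) = -1/188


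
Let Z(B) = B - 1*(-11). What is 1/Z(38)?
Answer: 1/49 ≈ 0.020408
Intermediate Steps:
Z(B) = 11 + B (Z(B) = B + 11 = 11 + B)
1/Z(38) = 1/(11 + 38) = 1/49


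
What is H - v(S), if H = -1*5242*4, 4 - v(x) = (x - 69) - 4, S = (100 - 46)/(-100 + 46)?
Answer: -21046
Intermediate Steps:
S = -1 (S = 54/(-54) = 54*(-1/54) = -1)
v(x) = 77 - x (v(x) = 4 - ((x - 69) - 4) = 4 - ((-69 + x) - 4) = 4 - (-73 + x) = 4 + (73 - x) = 77 - x)
H = -20968 (H = -5242*4 = -20968)
H - v(S) = -20968 - (77 - 1*(-1)) = -20968 - (77 + 1) = -20968 - 1*78 = -20968 - 78 = -21046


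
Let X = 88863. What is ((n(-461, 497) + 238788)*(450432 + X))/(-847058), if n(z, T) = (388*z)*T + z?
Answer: 47813392616355/847058 ≈ 5.6446e+7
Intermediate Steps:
n(z, T) = z + 388*T*z (n(z, T) = 388*T*z + z = z + 388*T*z)
((n(-461, 497) + 238788)*(450432 + X))/(-847058) = ((-461*(1 + 388*497) + 238788)*(450432 + 88863))/(-847058) = ((-461*(1 + 192836) + 238788)*539295)*(-1/847058) = ((-461*192837 + 238788)*539295)*(-1/847058) = ((-88897857 + 238788)*539295)*(-1/847058) = -88659069*539295*(-1/847058) = -47813392616355*(-1/847058) = 47813392616355/847058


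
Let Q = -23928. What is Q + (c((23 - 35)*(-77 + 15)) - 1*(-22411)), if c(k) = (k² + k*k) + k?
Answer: 1106299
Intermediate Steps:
c(k) = k + 2*k² (c(k) = (k² + k²) + k = 2*k² + k = k + 2*k²)
Q + (c((23 - 35)*(-77 + 15)) - 1*(-22411)) = -23928 + (((23 - 35)*(-77 + 15))*(1 + 2*((23 - 35)*(-77 + 15))) - 1*(-22411)) = -23928 + ((-12*(-62))*(1 + 2*(-12*(-62))) + 22411) = -23928 + (744*(1 + 2*744) + 22411) = -23928 + (744*(1 + 1488) + 22411) = -23928 + (744*1489 + 22411) = -23928 + (1107816 + 22411) = -23928 + 1130227 = 1106299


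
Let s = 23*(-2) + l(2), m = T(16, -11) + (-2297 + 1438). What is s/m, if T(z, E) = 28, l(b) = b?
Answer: 44/831 ≈ 0.052948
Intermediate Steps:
m = -831 (m = 28 + (-2297 + 1438) = 28 - 859 = -831)
s = -44 (s = 23*(-2) + 2 = -46 + 2 = -44)
s/m = -44/(-831) = -44*(-1/831) = 44/831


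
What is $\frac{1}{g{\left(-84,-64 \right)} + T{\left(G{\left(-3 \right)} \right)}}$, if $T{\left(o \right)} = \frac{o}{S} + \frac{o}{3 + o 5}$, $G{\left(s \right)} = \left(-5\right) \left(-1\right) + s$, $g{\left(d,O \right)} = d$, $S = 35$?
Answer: $- \frac{455}{38124} \approx -0.011935$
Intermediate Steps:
$G{\left(s \right)} = 5 + s$
$T{\left(o \right)} = \frac{o}{35} + \frac{o}{3 + 5 o}$ ($T{\left(o \right)} = \frac{o}{35} + \frac{o}{3 + o 5} = o \frac{1}{35} + \frac{o}{3 + 5 o} = \frac{o}{35} + \frac{o}{3 + 5 o}$)
$\frac{1}{g{\left(-84,-64 \right)} + T{\left(G{\left(-3 \right)} \right)}} = \frac{1}{-84 + \frac{\left(5 - 3\right) \left(38 + 5 \left(5 - 3\right)\right)}{35 \left(3 + 5 \left(5 - 3\right)\right)}} = \frac{1}{-84 + \frac{1}{35} \cdot 2 \frac{1}{3 + 5 \cdot 2} \left(38 + 5 \cdot 2\right)} = \frac{1}{-84 + \frac{1}{35} \cdot 2 \frac{1}{3 + 10} \left(38 + 10\right)} = \frac{1}{-84 + \frac{1}{35} \cdot 2 \cdot \frac{1}{13} \cdot 48} = \frac{1}{-84 + \frac{96}{455}} = \frac{1}{- \frac{38124}{455}} = - \frac{455}{38124}$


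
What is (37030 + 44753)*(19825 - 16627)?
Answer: 261542034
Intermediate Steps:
(37030 + 44753)*(19825 - 16627) = 81783*3198 = 261542034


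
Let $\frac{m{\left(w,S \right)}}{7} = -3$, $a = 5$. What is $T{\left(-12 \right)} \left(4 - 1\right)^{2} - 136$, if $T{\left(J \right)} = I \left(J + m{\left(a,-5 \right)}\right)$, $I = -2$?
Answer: $458$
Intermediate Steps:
$m{\left(w,S \right)} = -21$ ($m{\left(w,S \right)} = 7 \left(-3\right) = -21$)
$T{\left(J \right)} = 42 - 2 J$ ($T{\left(J \right)} = - 2 \left(J - 21\right) = - 2 \left(-21 + J\right) = 42 - 2 J$)
$T{\left(-12 \right)} \left(4 - 1\right)^{2} - 136 = \left(42 - -24\right) \left(4 - 1\right)^{2} - 136 = \left(42 + 24\right) 3^{2} - 136 = 66 \cdot 9 - 136 = 594 - 136 = 458$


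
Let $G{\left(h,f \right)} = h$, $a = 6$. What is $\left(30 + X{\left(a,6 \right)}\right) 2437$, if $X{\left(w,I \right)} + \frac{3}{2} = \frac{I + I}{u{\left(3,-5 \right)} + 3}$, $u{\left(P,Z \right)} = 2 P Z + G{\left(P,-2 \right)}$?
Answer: $68236$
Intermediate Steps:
$u{\left(P,Z \right)} = P + 2 P Z$ ($u{\left(P,Z \right)} = 2 P Z + P = P + 2 P Z$)
$X{\left(w,I \right)} = - \frac{3}{2} - \frac{I}{12}$ ($X{\left(w,I \right)} = - \frac{3}{2} + \frac{I + I}{3 \left(1 + 2 \left(-5\right)\right) + 3} = - \frac{3}{2} + \frac{2 I}{3 \left(1 - 10\right) + 3} = - \frac{3}{2} + \frac{2 I}{3 \left(-9\right) + 3} = - \frac{3}{2} + \frac{2 I}{-27 + 3} = - \frac{3}{2} + \frac{2 I}{-24} = - \frac{3}{2} + 2 I \left(- \frac{1}{24}\right) = - \frac{3}{2} - \frac{I}{12}$)
$\left(30 + X{\left(a,6 \right)}\right) 2437 = \left(30 - 2\right) 2437 = 28 \cdot 2437 = 68236$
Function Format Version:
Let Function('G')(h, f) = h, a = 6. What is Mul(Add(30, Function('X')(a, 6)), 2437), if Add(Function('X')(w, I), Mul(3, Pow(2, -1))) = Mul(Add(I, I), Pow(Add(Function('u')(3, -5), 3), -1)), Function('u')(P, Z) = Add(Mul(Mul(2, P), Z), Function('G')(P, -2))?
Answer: 68236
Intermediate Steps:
Function('u')(P, Z) = Add(P, Mul(2, P, Z)) (Function('u')(P, Z) = Add(Mul(Mul(2, P), Z), P) = Add(Mul(2, P, Z), P) = Add(P, Mul(2, P, Z)))
Function('X')(w, I) = Add(Rational(-3, 2), Mul(Rational(-1, 12), I)) (Function('X')(w, I) = Add(Rational(-3, 2), Mul(Add(I, I), Pow(Add(Mul(3, Add(1, Mul(2, -5))), 3), -1))) = Add(Rational(-3, 2), Mul(Mul(2, I), Pow(Add(Mul(3, Add(1, -10)), 3), -1))) = Add(Rational(-3, 2), Mul(Mul(2, I), Pow(Add(Mul(3, -9), 3), -1))) = Add(Rational(-3, 2), Mul(Mul(2, I), Pow(Add(-27, 3), -1))) = Add(Rational(-3, 2), Mul(Mul(2, I), Pow(-24, -1))) = Add(Rational(-3, 2), Mul(Mul(2, I), Rational(-1, 24))) = Add(Rational(-3, 2), Mul(Rational(-1, 12), I)))
Mul(Add(30, Function('X')(a, 6)), 2437) = Mul(Add(30, Add(Rational(-3, 2), Mul(Rational(-1, 12), 6))), 2437) = Mul(Add(30, Add(Rational(-3, 2), Rational(-1, 2))), 2437) = Mul(Add(30, -2), 2437) = Mul(28, 2437) = 68236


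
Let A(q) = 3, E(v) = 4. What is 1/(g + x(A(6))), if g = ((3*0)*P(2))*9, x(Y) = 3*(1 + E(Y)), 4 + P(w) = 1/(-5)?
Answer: 1/15 ≈ 0.066667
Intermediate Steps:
P(w) = -21/5 (P(w) = -4 + 1/(-5) = -4 - ⅕ = -21/5)
x(Y) = 15 (x(Y) = 3*(1 + 4) = 3*5 = 15)
g = 0 (g = ((3*0)*(-21/5))*9 = (0*(-21/5))*9 = 0*9 = 0)
1/(g + x(A(6))) = 1/(0 + 15) = 1/15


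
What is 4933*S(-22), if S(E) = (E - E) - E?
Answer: 108526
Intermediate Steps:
S(E) = -E (S(E) = 0 - E = -E)
4933*S(-22) = 4933*(-1*(-22)) = 4933*22 = 108526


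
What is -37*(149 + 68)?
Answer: -8029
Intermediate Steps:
-37*(149 + 68) = -37*217 = -8029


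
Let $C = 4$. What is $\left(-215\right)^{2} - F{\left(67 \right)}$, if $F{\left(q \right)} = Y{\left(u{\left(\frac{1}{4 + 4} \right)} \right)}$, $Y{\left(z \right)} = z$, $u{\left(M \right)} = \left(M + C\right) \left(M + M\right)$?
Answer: $\frac{1479167}{32} \approx 46224.0$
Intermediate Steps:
$u{\left(M \right)} = 2 M \left(4 + M\right)$ ($u{\left(M \right)} = \left(M + 4\right) \left(M + M\right) = \left(4 + M\right) 2 M = 2 M \left(4 + M\right)$)
$F{\left(q \right)} = \frac{33}{32}$ ($F{\left(q \right)} = \frac{2 \left(4 + \frac{1}{4 + 4}\right)}{4 + 4} = \frac{2 \left(4 + \frac{1}{8}\right)}{8} = 2 \cdot \frac{1}{8} \left(4 + \frac{1}{8}\right) = 2 \cdot \frac{1}{8} \cdot \frac{33}{8} = \frac{33}{32}$)
$\left(-215\right)^{2} - F{\left(67 \right)} = \left(-215\right)^{2} - \frac{33}{32} = 46225 - \frac{33}{32} = \frac{1479167}{32}$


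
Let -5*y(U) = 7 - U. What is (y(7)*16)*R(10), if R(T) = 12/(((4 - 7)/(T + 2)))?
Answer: 0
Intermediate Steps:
y(U) = -7/5 + U/5 (y(U) = -(7 - U)/5 = -7/5 + U/5)
R(T) = -8 - 4*T (R(T) = 12/((-3/(2 + T))) = 12*(-2/3 - T/3) = -8 - 4*T)
(y(7)*16)*R(10) = ((-7/5 + (1/5)*7)*16)*(-8 - 4*10) = ((-7/5 + 7/5)*16)*(-8 - 40) = (0*16)*(-48) = 0*(-48) = 0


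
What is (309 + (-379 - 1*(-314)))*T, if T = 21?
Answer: 5124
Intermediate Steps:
(309 + (-379 - 1*(-314)))*T = (309 + (-379 - 1*(-314)))*21 = (309 + (-379 + 314))*21 = (309 - 65)*21 = 244*21 = 5124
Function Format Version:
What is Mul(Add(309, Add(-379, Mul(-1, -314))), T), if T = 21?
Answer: 5124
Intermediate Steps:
Mul(Add(309, Add(-379, Mul(-1, -314))), T) = Mul(Add(309, Add(-379, Mul(-1, -314))), 21) = Mul(Add(309, Add(-379, 314)), 21) = Mul(Add(309, -65), 21) = Mul(244, 21) = 5124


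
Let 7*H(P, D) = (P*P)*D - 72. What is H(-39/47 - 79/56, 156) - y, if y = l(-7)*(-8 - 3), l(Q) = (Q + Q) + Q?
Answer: -1568895033/12122992 ≈ -129.41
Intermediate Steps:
H(P, D) = -72/7 + D*P²/7 (H(P, D) = ((P*P)*D - 72)/7 = (P²*D - 72)/7 = (D*P² - 72)/7 = (-72 + D*P²)/7 = -72/7 + D*P²/7)
l(Q) = 3*Q (l(Q) = 2*Q + Q = 3*Q)
y = 231 (y = (3*(-7))*(-8 - 3) = -21*(-11) = 231)
H(-39/47 - 79/56, 156) - y = (-72/7 + (⅐)*156*(-39/47 - 79/56)²) - 1*231 = (-72/7 + (⅐)*156*(-39*1/47 - 79*1/56)²) - 231 = (-72/7 + (⅐)*156*(-39/47 - 79/56)²) - 231 = (-72/7 + (⅐)*156*(-5897/2632)²) - 231 = (-72/7 + (⅐)*156*(34774609/6927424)) - 231 = (-72/7 + 1356209751/12122992) - 231 = 1231516119/12122992 - 231 = -1568895033/12122992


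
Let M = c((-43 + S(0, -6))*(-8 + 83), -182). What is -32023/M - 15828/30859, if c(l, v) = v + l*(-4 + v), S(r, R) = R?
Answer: -11804546461/21088053112 ≈ -0.55977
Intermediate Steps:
M = 683368 (M = -182 - 4*(-43 - 6)*(-8 + 83) + ((-43 - 6)*(-8 + 83))*(-182) = -182 - (-196)*75 - 49*75*(-182) = -182 - 4*(-3675) - 3675*(-182) = -182 + 14700 + 668850 = 683368)
-32023/M - 15828/30859 = -32023/683368 - 15828/30859 = -11804546461/21088053112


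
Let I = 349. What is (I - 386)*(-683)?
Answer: 25271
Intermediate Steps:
(I - 386)*(-683) = (349 - 386)*(-683) = -37*(-683) = 25271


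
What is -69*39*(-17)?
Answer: 45747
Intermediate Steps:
-69*39*(-17) = -2691*(-17) = 45747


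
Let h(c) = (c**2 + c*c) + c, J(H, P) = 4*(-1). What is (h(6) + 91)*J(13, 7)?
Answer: -676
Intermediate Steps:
J(H, P) = -4
h(c) = c + 2*c**2 (h(c) = (c**2 + c**2) + c = 2*c**2 + c = c + 2*c**2)
(h(6) + 91)*J(13, 7) = (6*(1 + 2*6) + 91)*(-4) = (6*(1 + 12) + 91)*(-4) = (6*13 + 91)*(-4) = (78 + 91)*(-4) = 169*(-4) = -676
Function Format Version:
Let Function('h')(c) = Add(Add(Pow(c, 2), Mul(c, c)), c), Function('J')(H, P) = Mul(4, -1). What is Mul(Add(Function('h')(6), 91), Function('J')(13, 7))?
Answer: -676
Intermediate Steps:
Function('J')(H, P) = -4
Function('h')(c) = Add(c, Mul(2, Pow(c, 2))) (Function('h')(c) = Add(Add(Pow(c, 2), Pow(c, 2)), c) = Add(Mul(2, Pow(c, 2)), c) = Add(c, Mul(2, Pow(c, 2))))
Mul(Add(Function('h')(6), 91), Function('J')(13, 7)) = Mul(Add(Mul(6, Add(1, Mul(2, 6))), 91), -4) = Mul(Add(Mul(6, Add(1, 12)), 91), -4) = Mul(Add(Mul(6, 13), 91), -4) = Mul(Add(78, 91), -4) = Mul(169, -4) = -676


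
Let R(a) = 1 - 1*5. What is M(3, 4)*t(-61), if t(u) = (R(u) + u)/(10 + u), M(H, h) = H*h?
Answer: 260/17 ≈ 15.294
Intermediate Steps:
R(a) = -4 (R(a) = 1 - 5 = -4)
t(u) = (-4 + u)/(10 + u)
M(3, 4)*t(-61) = (3*4)*((-4 - 61)/(10 - 61)) = 12*(-65/(-51)) = 12*(-1/51*(-65)) = 12*(65/51) = 260/17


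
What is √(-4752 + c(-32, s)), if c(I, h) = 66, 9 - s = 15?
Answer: I*√4686 ≈ 68.454*I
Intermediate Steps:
s = -6 (s = 9 - 1*15 = 9 - 15 = -6)
√(-4752 + c(-32, s)) = √(-4752 + 66) = √(-4686) = I*√4686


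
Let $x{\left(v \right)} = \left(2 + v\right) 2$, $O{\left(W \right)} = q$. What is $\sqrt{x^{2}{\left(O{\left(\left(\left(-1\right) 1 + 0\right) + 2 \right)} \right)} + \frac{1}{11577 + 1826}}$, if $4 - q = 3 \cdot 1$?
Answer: $\frac{\sqrt{6467068127}}{13403} \approx 6.0$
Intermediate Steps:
$q = 1$ ($q = 4 - 3 \cdot 1 = 4 - 3 = 1$)
$O{\left(W \right)} = 1$
$x{\left(v \right)} = 4 + 2 v$
$\sqrt{x^{2}{\left(O{\left(\left(\left(-1\right) 1 + 0\right) + 2 \right)} \right)} + \frac{1}{11577 + 1826}} = \sqrt{\left(4 + 2 \cdot 1\right)^{2} + \frac{1}{11577 + 1826}} = \sqrt{\left(4 + 2\right)^{2} + \frac{1}{13403}} = \sqrt{6^{2} + \frac{1}{13403}} = \sqrt{36 + \frac{1}{13403}} = \sqrt{\frac{482509}{13403}} = \frac{\sqrt{6467068127}}{13403}$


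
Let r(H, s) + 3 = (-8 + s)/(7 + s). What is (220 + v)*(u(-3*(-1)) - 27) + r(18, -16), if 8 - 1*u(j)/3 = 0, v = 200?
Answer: -3781/3 ≈ -1260.3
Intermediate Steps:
u(j) = 24 (u(j) = 24 - 3*0 = 24 + 0 = 24)
r(H, s) = -3 + (-8 + s)/(7 + s)
(220 + v)*(u(-3*(-1)) - 27) + r(18, -16) = (220 + 200)*(24 - 27) + (-29 - 2*(-16))/(7 - 16) = 420*(-3) + (-29 + 32)/(-9) = -1260 - ⅑*3 = -1260 - ⅓ = -3781/3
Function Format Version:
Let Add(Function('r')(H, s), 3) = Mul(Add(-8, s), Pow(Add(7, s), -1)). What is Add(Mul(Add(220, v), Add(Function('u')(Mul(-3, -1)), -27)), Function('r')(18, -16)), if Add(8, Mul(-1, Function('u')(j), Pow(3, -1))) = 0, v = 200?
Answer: Rational(-3781, 3) ≈ -1260.3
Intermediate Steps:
Function('u')(j) = 24 (Function('u')(j) = Add(24, Mul(-3, 0)) = Add(24, 0) = 24)
Function('r')(H, s) = Add(-3, Mul(Pow(Add(7, s), -1), Add(-8, s))) (Function('r')(H, s) = Add(-3, Mul(Add(-8, s), Pow(Add(7, s), -1))) = Add(-3, Mul(Pow(Add(7, s), -1), Add(-8, s))))
Add(Mul(Add(220, v), Add(Function('u')(Mul(-3, -1)), -27)), Function('r')(18, -16)) = Add(Mul(Add(220, 200), Add(24, -27)), Mul(Pow(Add(7, -16), -1), Add(-29, Mul(-2, -16)))) = Add(Mul(420, -3), Mul(Pow(-9, -1), Add(-29, 32))) = Add(-1260, Mul(Rational(-1, 9), 3)) = Add(-1260, Rational(-1, 3)) = Rational(-3781, 3)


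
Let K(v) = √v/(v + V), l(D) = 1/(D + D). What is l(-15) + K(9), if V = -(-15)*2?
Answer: 17/390 ≈ 0.043590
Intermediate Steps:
l(D) = 1/(2*D)
V = 30 (V = -3*(-10) = 30)
K(v) = √v/(30 + v) (K(v) = √v/(v + 30) = √v/(30 + v))
l(-15) + K(9) = (½)/(-15) + √9/(30 + 9) = (½)*(-1/15) + 3/39 = -1/30 + 3*(1/39) = -1/30 + 1/13 = 17/390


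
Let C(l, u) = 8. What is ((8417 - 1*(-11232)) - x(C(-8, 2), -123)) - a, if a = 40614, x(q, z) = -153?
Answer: -20812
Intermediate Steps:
((8417 - 1*(-11232)) - x(C(-8, 2), -123)) - a = ((8417 - 1*(-11232)) - 1*(-153)) - 1*40614 = ((8417 + 11232) + 153) - 40614 = (19649 + 153) - 40614 = 19802 - 40614 = -20812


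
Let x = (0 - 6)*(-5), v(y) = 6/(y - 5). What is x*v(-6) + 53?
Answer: 403/11 ≈ 36.636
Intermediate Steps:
v(y) = 6/(-5 + y)
x = 30 (x = -6*(-5) = 30)
x*v(-6) + 53 = 30*(6/(-5 - 6)) + 53 = 30*(6/(-11)) + 53 = 30*(6*(-1/11)) + 53 = 30*(-6/11) + 53 = -180/11 + 53 = 403/11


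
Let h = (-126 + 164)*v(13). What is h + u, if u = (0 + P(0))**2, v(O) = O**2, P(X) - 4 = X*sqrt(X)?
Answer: 6438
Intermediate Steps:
P(X) = 4 + X**(3/2) (P(X) = 4 + X*sqrt(X) = 4 + X**(3/2))
u = 16 (u = (0 + (4 + 0**(3/2)))**2 = (0 + (4 + 0))**2 = (0 + 4)**2 = 4**2 = 16)
h = 6422 (h = (-126 + 164)*13**2 = 38*169 = 6422)
h + u = 6422 + 16 = 6438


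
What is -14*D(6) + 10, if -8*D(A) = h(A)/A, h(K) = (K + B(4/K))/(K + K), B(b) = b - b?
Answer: 487/48 ≈ 10.146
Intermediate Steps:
B(b) = 0
h(K) = ½ (h(K) = (K + 0)/(K + K) = K/((2*K)) = K*(1/(2*K)) = ½)
D(A) = -1/(16*A)
-14*D(6) + 10 = -(-7)/(8*6) + 10 = -14*(-1/96) + 10 = 7/48 + 10 = 487/48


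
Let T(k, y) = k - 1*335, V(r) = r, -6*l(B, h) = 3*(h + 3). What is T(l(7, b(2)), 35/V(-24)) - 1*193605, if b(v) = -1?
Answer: -193941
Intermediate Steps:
l(B, h) = -3/2 - h/2 (l(B, h) = -(h + 3)/2 = -(3 + h)/2 = -(9 + 3*h)/6 = -3/2 - h/2)
T(k, y) = -335 + k (T(k, y) = k - 335 = -335 + k)
T(l(7, b(2)), 35/V(-24)) - 1*193605 = (-335 + (-3/2 - ½*(-1))) - 1*193605 = (-335 + (-3/2 + ½)) - 193605 = (-335 - 1) - 193605 = -336 - 193605 = -193941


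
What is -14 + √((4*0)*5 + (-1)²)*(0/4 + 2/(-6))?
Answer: -43/3 ≈ -14.333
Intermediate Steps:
-14 + √((4*0)*5 + (-1)²)*(0/4 + 2/(-6)) = -14 + √(0*5 + 1)*(0*(¼) + 2*(-⅙)) = -14 + √(0 + 1)*(0 - ⅓) = -14 + √1*(-⅓) = -14 + 1*(-⅓) = -14 - ⅓ = -43/3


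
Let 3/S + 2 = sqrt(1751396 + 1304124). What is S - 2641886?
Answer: -4036162471585/1527758 + 39*sqrt(1130)/763879 ≈ -2.6419e+6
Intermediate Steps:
S = 3/(-2 + 52*sqrt(1130)) (S = 3/(-2 + sqrt(1751396 + 1304124)) = 3/(-2 + sqrt(3055520)) = 3/(-2 + 52*sqrt(1130)) ≈ 0.0017182)
S - 2641886 = (3/1527758 + 39*sqrt(1130)/763879) - 2641886 = -4036162471585/1527758 + 39*sqrt(1130)/763879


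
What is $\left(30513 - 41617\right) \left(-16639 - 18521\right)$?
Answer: $390416640$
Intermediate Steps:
$\left(30513 - 41617\right) \left(-16639 - 18521\right) = \left(-11104\right) \left(-35160\right) = 390416640$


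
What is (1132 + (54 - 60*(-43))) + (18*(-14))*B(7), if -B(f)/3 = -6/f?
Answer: 3118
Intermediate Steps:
B(f) = 18/f (B(f) = -(-18)/f = 18/f)
(1132 + (54 - 60*(-43))) + (18*(-14))*B(7) = (1132 + (54 - 60*(-43))) + (18*(-14))*(18/7) = (1132 + (54 + 2580)) - 4536/7 = (1132 + 2634) - 252*18/7 = 3766 - 648 = 3118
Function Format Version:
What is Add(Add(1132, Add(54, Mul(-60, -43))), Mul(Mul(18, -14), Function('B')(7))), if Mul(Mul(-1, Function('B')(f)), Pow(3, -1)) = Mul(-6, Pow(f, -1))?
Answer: 3118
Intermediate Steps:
Function('B')(f) = Mul(18, Pow(f, -1)) (Function('B')(f) = Mul(-3, Mul(-6, Pow(f, -1))) = Mul(18, Pow(f, -1)))
Add(Add(1132, Add(54, Mul(-60, -43))), Mul(Mul(18, -14), Function('B')(7))) = Add(Add(1132, Add(54, Mul(-60, -43))), Mul(Mul(18, -14), Mul(18, Pow(7, -1)))) = Add(Add(1132, Add(54, 2580)), Mul(-252, Mul(18, Rational(1, 7)))) = Add(Add(1132, 2634), Mul(-252, Rational(18, 7))) = Add(3766, -648) = 3118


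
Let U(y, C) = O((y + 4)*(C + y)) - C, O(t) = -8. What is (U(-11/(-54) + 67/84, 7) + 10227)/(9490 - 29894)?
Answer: -2553/5101 ≈ -0.50049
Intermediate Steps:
U(y, C) = -8 - C
(U(-11/(-54) + 67/84, 7) + 10227)/(9490 - 29894) = ((-8 - 1*7) + 10227)/(9490 - 29894) = ((-8 - 7) + 10227)/(-20404) = (-15 + 10227)*(-1/20404) = 10212*(-1/20404) = -2553/5101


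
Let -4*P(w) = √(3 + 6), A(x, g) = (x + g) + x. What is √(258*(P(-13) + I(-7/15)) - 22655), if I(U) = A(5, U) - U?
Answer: I*√81074/2 ≈ 142.37*I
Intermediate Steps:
A(x, g) = g + 2*x (A(x, g) = (g + x) + x = g + 2*x)
P(w) = -¾ (P(w) = -√(3 + 6)/4 = -√9/4 = -¼*3 = -¾)
I(U) = 10 (I(U) = (U + 2*5) - U = (U + 10) - U = (10 + U) - U = 10)
√(258*(P(-13) + I(-7/15)) - 22655) = √(258*(-¾ + 10) - 22655) = √(258*(37/4) - 22655) = √(4773/2 - 22655) = √(-40537/2) = I*√81074/2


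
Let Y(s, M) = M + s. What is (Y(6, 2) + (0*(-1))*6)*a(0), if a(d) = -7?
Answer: -56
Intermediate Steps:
(Y(6, 2) + (0*(-1))*6)*a(0) = ((2 + 6) + (0*(-1))*6)*(-7) = (8 + 0*6)*(-7) = (8 + 0)*(-7) = 8*(-7) = -56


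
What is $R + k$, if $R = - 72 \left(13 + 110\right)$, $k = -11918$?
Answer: $-20774$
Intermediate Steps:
$R = -8856$ ($R = \left(-72\right) 123 = -8856$)
$R + k = -8856 - 11918 = -20774$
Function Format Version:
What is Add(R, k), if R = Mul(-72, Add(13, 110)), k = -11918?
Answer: -20774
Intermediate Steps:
R = -8856 (R = Mul(-72, 123) = -8856)
Add(R, k) = Add(-8856, -11918) = -20774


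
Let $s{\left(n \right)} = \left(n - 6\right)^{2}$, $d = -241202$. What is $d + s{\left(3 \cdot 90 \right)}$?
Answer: $-171506$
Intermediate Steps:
$s{\left(n \right)} = \left(-6 + n\right)^{2}$
$d + s{\left(3 \cdot 90 \right)} = -241202 + \left(-6 + 3 \cdot 90\right)^{2} = -241202 + \left(-6 + 270\right)^{2} = -241202 + 264^{2} = -241202 + 69696 = -171506$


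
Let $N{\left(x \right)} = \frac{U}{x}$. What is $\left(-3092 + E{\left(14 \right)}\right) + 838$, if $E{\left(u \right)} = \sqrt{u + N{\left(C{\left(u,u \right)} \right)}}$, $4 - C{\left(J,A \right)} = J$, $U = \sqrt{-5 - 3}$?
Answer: $-2254 + \frac{\sqrt{350 - 5 i \sqrt{2}}}{5} \approx -2250.3 - 0.037795 i$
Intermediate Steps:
$U = 2 i \sqrt{2}$ ($U = \sqrt{-8} = 2 i \sqrt{2} \approx 2.8284 i$)
$C{\left(J,A \right)} = 4 - J$
$N{\left(x \right)} = \frac{2 i \sqrt{2}}{x}$
$E{\left(u \right)} = \sqrt{u + \frac{2 i \sqrt{2}}{4 - u}}$
$\left(-3092 + E{\left(14 \right)}\right) + 838 = \left(-3092 + \sqrt{\frac{14 \left(-4 + 14\right) - 2 i \sqrt{2}}{-4 + 14}}\right) + 838 = \left(-3092 + \sqrt{\frac{14 \cdot 10 - 2 i \sqrt{2}}{10}}\right) + 838 = \left(-3092 + \sqrt{\frac{140 - 2 i \sqrt{2}}{10}}\right) + 838 = \left(-3092 + \sqrt{14 - \frac{i \sqrt{2}}{5}}\right) + 838 = -2254 + \sqrt{14 - \frac{i \sqrt{2}}{5}}$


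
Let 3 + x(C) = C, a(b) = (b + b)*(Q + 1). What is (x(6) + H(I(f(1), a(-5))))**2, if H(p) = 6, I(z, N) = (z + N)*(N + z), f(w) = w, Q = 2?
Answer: 81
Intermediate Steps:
a(b) = 6*b (a(b) = (b + b)*(2 + 1) = (2*b)*3 = 6*b)
x(C) = -3 + C
I(z, N) = (N + z)**2 (I(z, N) = (N + z)*(N + z) = (N + z)**2)
(x(6) + H(I(f(1), a(-5))))**2 = ((-3 + 6) + 6)**2 = (3 + 6)**2 = 9**2 = 81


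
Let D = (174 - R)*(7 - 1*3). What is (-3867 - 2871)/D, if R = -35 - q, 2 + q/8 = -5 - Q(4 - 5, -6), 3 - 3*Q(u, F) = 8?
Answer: -10107/998 ≈ -10.127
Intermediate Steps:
Q(u, F) = -5/3 (Q(u, F) = 1 - 1/3*8 = 1 - 8/3 = -5/3)
q = -128/3 (q = -16 + 8*(-5 - 1*(-5/3)) = -16 + 8*(-5 + 5/3) = -16 + 8*(-10/3) = -16 - 80/3 = -128/3 ≈ -42.667)
R = 23/3 (R = -35 - 1*(-128/3) = -35 + 128/3 = 23/3 ≈ 7.6667)
D = 1996/3 (D = (174 - 1*23/3)*(7 - 1*3) = (174 - 23/3)*(7 - 3) = (499/3)*4 = 1996/3 ≈ 665.33)
(-3867 - 2871)/D = (-3867 - 2871)/(1996/3) = -6738*3/1996 = -10107/998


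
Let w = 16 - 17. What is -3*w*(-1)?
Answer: -3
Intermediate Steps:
w = -1
-3*w*(-1) = -3*(-1)*(-1) = 3*(-1) = -3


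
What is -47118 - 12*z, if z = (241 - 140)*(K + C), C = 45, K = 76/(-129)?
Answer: -4340590/43 ≈ -1.0094e+5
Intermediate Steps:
K = -76/129 (K = 76*(-1/129) = -76/129 ≈ -0.58915)
z = 578629/129 (z = (241 - 140)*(-76/129 + 45) = 101*(5729/129) = 578629/129 ≈ 4485.5)
-47118 - 12*z = -47118 - 12*578629/129 = -47118 - 2314516/43 = -4340590/43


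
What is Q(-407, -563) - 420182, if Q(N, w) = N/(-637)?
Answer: -267655527/637 ≈ -4.2018e+5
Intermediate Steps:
Q(N, w) = -N/637 (Q(N, w) = N*(-1/637) = -N/637)
Q(-407, -563) - 420182 = -1/637*(-407) - 420182 = 407/637 - 420182 = -267655527/637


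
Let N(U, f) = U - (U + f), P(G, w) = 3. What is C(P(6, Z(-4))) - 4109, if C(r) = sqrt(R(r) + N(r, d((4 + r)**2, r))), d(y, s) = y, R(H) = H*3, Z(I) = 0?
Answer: -4109 + 2*I*sqrt(10) ≈ -4109.0 + 6.3246*I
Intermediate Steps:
R(H) = 3*H
N(U, f) = -f (N(U, f) = U + (-U - f) = -f)
C(r) = sqrt(-(4 + r)**2 + 3*r) (C(r) = sqrt(3*r - (4 + r)**2) = sqrt(-(4 + r)**2 + 3*r))
C(P(6, Z(-4))) - 4109 = sqrt(-(4 + 3)**2 + 3*3) - 4109 = sqrt(-1*7**2 + 9) - 4109 = sqrt(-1*49 + 9) - 4109 = sqrt(-49 + 9) - 4109 = sqrt(-40) - 4109 = 2*I*sqrt(10) - 4109 = -4109 + 2*I*sqrt(10)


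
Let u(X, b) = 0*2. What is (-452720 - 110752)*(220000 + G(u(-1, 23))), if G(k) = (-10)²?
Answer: -124020187200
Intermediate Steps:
u(X, b) = 0
G(k) = 100
(-452720 - 110752)*(220000 + G(u(-1, 23))) = (-452720 - 110752)*(220000 + 100) = -563472*220100 = -124020187200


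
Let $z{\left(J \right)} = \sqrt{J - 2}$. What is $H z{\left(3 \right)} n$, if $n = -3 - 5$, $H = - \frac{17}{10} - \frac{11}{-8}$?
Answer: $\frac{13}{5} \approx 2.6$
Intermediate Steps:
$H = - \frac{13}{40}$ ($H = \left(-17\right) \frac{1}{10} - - \frac{11}{8} = - \frac{17}{10} + \frac{11}{8} = - \frac{13}{40} \approx -0.325$)
$n = -8$ ($n = -3 - 5 = -8$)
$z{\left(J \right)} = \sqrt{-2 + J}$
$H z{\left(3 \right)} n = - \frac{13 \sqrt{-2 + 3}}{40} \left(-8\right) = - \frac{13 \sqrt{1}}{40} \left(-8\right) = \left(- \frac{13}{40}\right) 1 \left(-8\right) = \left(- \frac{13}{40}\right) \left(-8\right) = \frac{13}{5}$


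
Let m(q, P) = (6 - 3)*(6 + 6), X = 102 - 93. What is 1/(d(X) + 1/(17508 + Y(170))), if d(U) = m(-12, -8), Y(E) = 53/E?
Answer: 2976413/107151038 ≈ 0.027778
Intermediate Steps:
X = 9
m(q, P) = 36 (m(q, P) = 3*12 = 36)
d(U) = 36
1/(d(X) + 1/(17508 + Y(170))) = 1/(36 + 1/(17508 + 53/170)) = 1/(36 + 1/(2976413/170)) = 1/(36 + 170/2976413) = 1/(107151038/2976413) = 2976413/107151038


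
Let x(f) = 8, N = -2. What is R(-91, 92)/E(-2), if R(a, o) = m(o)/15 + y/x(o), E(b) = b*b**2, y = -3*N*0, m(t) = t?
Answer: -23/30 ≈ -0.76667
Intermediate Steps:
y = 0 (y = -3*(-2)*0 = 6*0 = 0)
E(b) = b**3
R(a, o) = o/15 (R(a, o) = o/15 + 0/8 = o*(1/15) + 0*(1/8) = o/15 + 0 = o/15)
R(-91, 92)/E(-2) = ((1/15)*92)/((-2)**3) = (92/15)/(-8) = (92/15)*(-1/8) = -23/30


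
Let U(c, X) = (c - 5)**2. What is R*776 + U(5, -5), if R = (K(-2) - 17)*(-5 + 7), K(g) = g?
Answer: -29488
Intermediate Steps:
U(c, X) = (-5 + c)**2
R = -38 (R = (-2 - 17)*(-5 + 7) = -19*2 = -38)
R*776 + U(5, -5) = -38*776 + (-5 + 5)**2 = -29488 + 0**2 = -29488 + 0 = -29488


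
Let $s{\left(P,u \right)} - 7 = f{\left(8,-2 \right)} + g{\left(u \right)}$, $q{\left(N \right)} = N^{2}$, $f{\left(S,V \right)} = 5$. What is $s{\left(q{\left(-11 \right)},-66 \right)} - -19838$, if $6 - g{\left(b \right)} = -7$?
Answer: $19863$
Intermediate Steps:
$g{\left(b \right)} = 13$ ($g{\left(b \right)} = 6 - -7 = 6 + 7 = 13$)
$s{\left(P,u \right)} = 25$ ($s{\left(P,u \right)} = 7 + \left(5 + 13\right) = 7 + 18 = 25$)
$s{\left(q{\left(-11 \right)},-66 \right)} - -19838 = 25 - -19838 = 25 + 19838 = 19863$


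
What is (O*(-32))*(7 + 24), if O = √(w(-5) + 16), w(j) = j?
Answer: -992*√11 ≈ -3290.1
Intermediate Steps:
O = √11 (O = √(-5 + 16) = √11 ≈ 3.3166)
(O*(-32))*(7 + 24) = (√11*(-32))*(7 + 24) = -32*√11*31 = -992*√11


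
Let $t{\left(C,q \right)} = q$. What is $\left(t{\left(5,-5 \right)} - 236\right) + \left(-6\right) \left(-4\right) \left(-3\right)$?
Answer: $-313$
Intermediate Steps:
$\left(t{\left(5,-5 \right)} - 236\right) + \left(-6\right) \left(-4\right) \left(-3\right) = \left(-5 - 236\right) + \left(-6\right) \left(-4\right) \left(-3\right) = -241 + 24 \left(-3\right) = -241 - 72 = -313$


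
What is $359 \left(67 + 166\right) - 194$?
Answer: $83453$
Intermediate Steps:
$359 \left(67 + 166\right) - 194 = 359 \cdot 233 - 194 = 83647 - 194 = 83453$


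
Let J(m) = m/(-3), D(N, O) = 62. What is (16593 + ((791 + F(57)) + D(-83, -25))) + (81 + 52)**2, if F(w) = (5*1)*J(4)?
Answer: 105385/3 ≈ 35128.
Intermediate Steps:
J(m) = -m/3 (J(m) = m*(-1/3) = -m/3)
F(w) = -20/3 (F(w) = (5*1)*(-1/3*4) = 5*(-4/3) = -20/3)
(16593 + ((791 + F(57)) + D(-83, -25))) + (81 + 52)**2 = (16593 + ((791 - 20/3) + 62)) + (81 + 52)**2 = (16593 + (2353/3 + 62)) + 133**2 = (16593 + 2539/3) + 17689 = 52318/3 + 17689 = 105385/3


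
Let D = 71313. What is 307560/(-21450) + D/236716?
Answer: -215983967/15386540 ≈ -14.037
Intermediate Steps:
307560/(-21450) + D/236716 = 307560/(-21450) + 71313/236716 = 307560*(-1/21450) + 71313*(1/236716) = -932/65 + 71313/236716 = -215983967/15386540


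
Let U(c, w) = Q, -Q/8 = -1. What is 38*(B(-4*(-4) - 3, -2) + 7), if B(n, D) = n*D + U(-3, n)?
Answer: -418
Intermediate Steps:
Q = 8 (Q = -8*(-1) = 8)
U(c, w) = 8
B(n, D) = 8 + D*n (B(n, D) = n*D + 8 = D*n + 8 = 8 + D*n)
38*(B(-4*(-4) - 3, -2) + 7) = 38*((8 - 2*(-4*(-4) - 3)) + 7) = 38*((8 - 2*(16 - 3)) + 7) = 38*((8 - 2*13) + 7) = 38*((8 - 26) + 7) = 38*(-18 + 7) = 38*(-11) = -418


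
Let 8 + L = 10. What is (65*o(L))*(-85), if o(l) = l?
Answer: -11050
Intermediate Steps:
L = 2 (L = -8 + 10 = 2)
(65*o(L))*(-85) = (65*2)*(-85) = 130*(-85) = -11050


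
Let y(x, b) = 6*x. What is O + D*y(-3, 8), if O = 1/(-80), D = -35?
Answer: 50399/80 ≈ 629.99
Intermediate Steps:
O = -1/80 ≈ -0.012500
O + D*y(-3, 8) = -1/80 - 210*(-3) = -1/80 - 35*(-18) = -1/80 + 630 = 50399/80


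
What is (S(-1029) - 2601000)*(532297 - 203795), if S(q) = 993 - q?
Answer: -853769470956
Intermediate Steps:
(S(-1029) - 2601000)*(532297 - 203795) = ((993 - 1*(-1029)) - 2601000)*(532297 - 203795) = ((993 + 1029) - 2601000)*328502 = (2022 - 2601000)*328502 = -2598978*328502 = -853769470956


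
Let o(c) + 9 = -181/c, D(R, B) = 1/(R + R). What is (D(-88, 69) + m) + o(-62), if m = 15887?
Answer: 86646265/5456 ≈ 15881.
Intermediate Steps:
D(R, B) = 1/(2*R)
o(c) = -9 - 181/c
(D(-88, 69) + m) + o(-62) = ((½)/(-88) + 15887) + (-9 - 181/(-62)) = ((½)*(-1/88) + 15887) + (-9 - 181*(-1/62)) = (-1/176 + 15887) + (-9 + 181/62) = 2796111/176 - 377/62 = 86646265/5456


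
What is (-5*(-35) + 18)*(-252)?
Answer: -48636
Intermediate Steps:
(-5*(-35) + 18)*(-252) = (175 + 18)*(-252) = 193*(-252) = -48636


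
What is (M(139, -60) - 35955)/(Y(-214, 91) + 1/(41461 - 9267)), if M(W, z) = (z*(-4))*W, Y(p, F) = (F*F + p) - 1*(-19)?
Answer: -16708686/52064137 ≈ -0.32093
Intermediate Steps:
Y(p, F) = 19 + p + F**2 (Y(p, F) = (F**2 + p) + 19 = (p + F**2) + 19 = 19 + p + F**2)
M(W, z) = -4*W*z (M(W, z) = (-4*z)*W = -4*W*z)
(M(139, -60) - 35955)/(Y(-214, 91) + 1/(41461 - 9267)) = (-4*139*(-60) - 35955)/((19 - 214 + 91**2) + 1/(41461 - 9267)) = (33360 - 35955)/((19 - 214 + 8281) + 1/32194) = -2595/(8086 + 1/32194) = -2595/260320685/32194 = -2595*32194/260320685 = -16708686/52064137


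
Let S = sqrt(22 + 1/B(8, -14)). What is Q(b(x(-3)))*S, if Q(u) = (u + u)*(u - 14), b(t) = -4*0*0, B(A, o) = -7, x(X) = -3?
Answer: 0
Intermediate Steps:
b(t) = 0 (b(t) = 0*0 = 0)
Q(u) = 2*u*(-14 + u) (Q(u) = (2*u)*(-14 + u) = 2*u*(-14 + u))
S = 3*sqrt(119)/7 (S = sqrt(22 + 1/(-7)) = sqrt(22 - 1/7) = sqrt(153/7) = 3*sqrt(119)/7 ≈ 4.6752)
Q(b(x(-3)))*S = (2*0*(-14 + 0))*(3*sqrt(119)/7) = (2*0*(-14))*(3*sqrt(119)/7) = 0*(3*sqrt(119)/7) = 0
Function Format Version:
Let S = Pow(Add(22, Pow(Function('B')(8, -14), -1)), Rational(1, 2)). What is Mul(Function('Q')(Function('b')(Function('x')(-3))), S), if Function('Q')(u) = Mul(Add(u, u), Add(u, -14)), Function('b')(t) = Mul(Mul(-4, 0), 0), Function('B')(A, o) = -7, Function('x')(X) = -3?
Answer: 0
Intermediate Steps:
Function('b')(t) = 0 (Function('b')(t) = Mul(0, 0) = 0)
Function('Q')(u) = Mul(2, u, Add(-14, u)) (Function('Q')(u) = Mul(Mul(2, u), Add(-14, u)) = Mul(2, u, Add(-14, u)))
S = Mul(Rational(3, 7), Pow(119, Rational(1, 2))) (S = Pow(Add(22, Pow(-7, -1)), Rational(1, 2)) = Pow(Add(22, Rational(-1, 7)), Rational(1, 2)) = Pow(Rational(153, 7), Rational(1, 2)) = Mul(Rational(3, 7), Pow(119, Rational(1, 2))) ≈ 4.6752)
Mul(Function('Q')(Function('b')(Function('x')(-3))), S) = Mul(Mul(2, 0, Add(-14, 0)), Mul(Rational(3, 7), Pow(119, Rational(1, 2)))) = Mul(Mul(2, 0, -14), Mul(Rational(3, 7), Pow(119, Rational(1, 2)))) = Mul(0, Mul(Rational(3, 7), Pow(119, Rational(1, 2)))) = 0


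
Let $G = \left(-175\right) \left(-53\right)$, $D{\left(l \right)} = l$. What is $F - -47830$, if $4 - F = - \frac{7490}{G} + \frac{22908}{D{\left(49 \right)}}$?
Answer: $\frac{615064356}{12985} \approx 47367.0$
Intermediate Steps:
$G = 9275$
$F = - \frac{6008194}{12985}$ ($F = 4 - \left(- \frac{7490}{9275} + \frac{22908}{49}\right) = 4 - \left(\left(-7490\right) \frac{1}{9275} + 22908 \cdot \frac{1}{49}\right) = 4 - \left(- \frac{214}{265} + \frac{22908}{49}\right) = 4 - \frac{6060134}{12985} = - \frac{6008194}{12985} \approx -462.7$)
$F - -47830 = - \frac{6008194}{12985} - -47830 = - \frac{6008194}{12985} + 47830 = \frac{615064356}{12985}$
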